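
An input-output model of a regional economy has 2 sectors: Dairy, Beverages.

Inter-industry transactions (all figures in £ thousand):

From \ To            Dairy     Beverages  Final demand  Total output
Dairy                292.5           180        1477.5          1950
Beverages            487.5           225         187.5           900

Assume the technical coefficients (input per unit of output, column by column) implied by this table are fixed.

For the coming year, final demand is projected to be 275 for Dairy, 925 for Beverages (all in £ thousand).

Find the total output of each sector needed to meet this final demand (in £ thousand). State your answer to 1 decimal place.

Technical coefficients a_ij = z_ij / X_j:
  a_11 = 292.5/1950 = 0.15, a_21 = 487.5/1950 = 0.25
  a_12 = 180/900 = 0.20, a_22 = 225/900 = 0.25
I − A =
  [   0.85    -0.20]
  [  -0.25     0.75]
det(I−A) = (0.85)(0.75) − (-0.20)(-0.25) = 0.5875
adj(I−A) = [[0.75, 0.20], [0.25, 0.85]]
(I − A)⁻¹ = adj(I−A) / det(I−A) ≈
  [   1.2766     0.3404]
  [   0.4255     1.4468]
x = (I − A)⁻¹ d = adj(I−A)·d / det(I−A), with det(I−A) = 0.5875:
  x_1 = (0.75·275 + 0.20·925) / 0.5875 = 391.25 / 0.5875 ≈ 666.0
  x_2 = (0.25·275 + 0.85·925) / 0.5875 = 855.00 / 0.5875 ≈ 1455.3

x_1 = 666.0, x_2 = 1455.3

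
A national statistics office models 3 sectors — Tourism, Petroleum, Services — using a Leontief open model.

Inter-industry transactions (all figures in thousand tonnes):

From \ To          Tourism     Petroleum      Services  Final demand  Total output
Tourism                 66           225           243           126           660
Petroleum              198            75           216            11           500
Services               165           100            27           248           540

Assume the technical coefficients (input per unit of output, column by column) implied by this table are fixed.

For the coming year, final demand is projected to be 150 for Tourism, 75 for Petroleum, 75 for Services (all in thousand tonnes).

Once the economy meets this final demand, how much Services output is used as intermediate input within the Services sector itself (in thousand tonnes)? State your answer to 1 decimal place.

z_SS = 15.3

Technical coefficients a_ij = z_ij / X_j:
  a_TT = 66/660 = 0.10, a_PT = 198/660 = 0.30, a_ST = 165/660 = 0.25
  a_TP = 225/500 = 0.45, a_PP = 75/500 = 0.15, a_SP = 100/500 = 0.20
  a_TS = 243/540 = 0.45, a_PS = 216/540 = 0.40, a_SS = 27/540 = 0.05
I − A =
  [   0.90    -0.45    -0.45]
  [  -0.30     0.85    -0.40]
  [  -0.25    -0.20     0.95]
Cofactors of I−A, C_ij = (−1)^(i+j)·(minor ij) (rows/columns in the sector order above):
  C_11 = (0.85)(0.95) − (-0.40)(-0.20) = 0.7275
  C_12 = −[(-0.30)(0.95) − (-0.40)(-0.25)] = 0.3850
  C_13 = (-0.30)(-0.20) − (0.85)(-0.25) = 0.2725
  C_21 = −[(-0.45)(0.95) − (-0.45)(-0.20)] = 0.5175
  C_22 = (0.90)(0.95) − (-0.45)(-0.25) = 0.7425
  C_23 = −[(0.90)(-0.20) − (-0.45)(-0.25)] = 0.2925
  C_31 = (-0.45)(-0.40) − (-0.45)(0.85) = 0.5625
  C_32 = −[(0.90)(-0.40) − (-0.45)(-0.30)] = 0.4950
  C_33 = (0.90)(0.85) − (-0.45)(-0.30) = 0.6300
det(I−A) = Σ_j (I−A)_1j·C_1j = (0.90)(0.7275) + (-0.45)(0.3850) + (-0.45)(0.2725) = 0.358875
adj(I−A) = Cᵀ =
  [ 0.7275   0.5175   0.5625]
  [ 0.3850   0.7425   0.4950]
  [ 0.2725   0.2925   0.6300]
(I − A)⁻¹ = adj(I−A) / det(I−A) ≈
  [   2.0272     1.4420     1.5674]
  [   1.0728     2.0690     1.3793]
  [   0.7593     0.8150     1.7555]
First solve x = (I − A)⁻¹ d = adj(I−A)·d / det(I−A); in particular x_S = (0.2725·150 + 0.2925·75 + 0.6300·75) / 0.358875 = 110.0625 / 0.358875 ≈ 306.688.
Intermediate flow from S to S: z_SS = a_SS · x_S = 0.05 × 110.0625 / 0.358875 = 5.503125 / 0.358875 ≈ 15.3.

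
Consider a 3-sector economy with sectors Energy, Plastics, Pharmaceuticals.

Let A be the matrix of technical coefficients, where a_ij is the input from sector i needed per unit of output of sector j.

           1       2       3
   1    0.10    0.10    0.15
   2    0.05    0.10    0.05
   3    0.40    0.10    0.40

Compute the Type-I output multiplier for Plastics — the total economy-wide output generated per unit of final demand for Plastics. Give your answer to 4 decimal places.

m_2 = 1.6242

I − A =
  [   0.90    -0.10    -0.15]
  [  -0.05     0.90    -0.05]
  [  -0.40    -0.10     0.60]
Cofactors of I−A, C_ij = (−1)^(i+j)·(minor ij) (rows/columns in the sector order above):
  C_11 = (0.90)(0.60) − (-0.05)(-0.10) = 0.5350
  C_12 = −[(-0.05)(0.60) − (-0.05)(-0.40)] = 0.0500
  C_13 = (-0.05)(-0.10) − (0.90)(-0.40) = 0.3650
  C_21 = −[(-0.10)(0.60) − (-0.15)(-0.10)] = 0.0750
  C_22 = (0.90)(0.60) − (-0.15)(-0.40) = 0.4800
  C_23 = −[(0.90)(-0.10) − (-0.10)(-0.40)] = 0.1300
  C_31 = (-0.10)(-0.05) − (-0.15)(0.90) = 0.1400
  C_32 = −[(0.90)(-0.05) − (-0.15)(-0.05)] = 0.0525
  C_33 = (0.90)(0.90) − (-0.10)(-0.05) = 0.8050
det(I−A) = Σ_j (I−A)_1j·C_1j = (0.90)(0.5350) + (-0.10)(0.0500) + (-0.15)(0.3650) = 0.42175
adj(I−A) = Cᵀ =
  [ 0.5350   0.0750   0.1400]
  [ 0.0500   0.4800   0.0525]
  [ 0.3650   0.1300   0.8050]
(I − A)⁻¹ = adj(I−A) / det(I−A) ≈
  [   1.26852     0.17783     0.33195]
  [   0.11855     1.13811     0.12448]
  [   0.86544     0.30824     1.90871]
The output multiplier for sector j is the column-j sum of the Leontief inverse (I − A)⁻¹ = adj(I−A) / det(I−A).
Column 2 of adj(I−A): (0.0750, 0.4800, 0.1300); det(I−A) = 0.42175.
m_2 = (0.0750 + 0.4800 + 0.1300) / 0.42175 = 0.685 / 0.42175 ≈ 1.6242.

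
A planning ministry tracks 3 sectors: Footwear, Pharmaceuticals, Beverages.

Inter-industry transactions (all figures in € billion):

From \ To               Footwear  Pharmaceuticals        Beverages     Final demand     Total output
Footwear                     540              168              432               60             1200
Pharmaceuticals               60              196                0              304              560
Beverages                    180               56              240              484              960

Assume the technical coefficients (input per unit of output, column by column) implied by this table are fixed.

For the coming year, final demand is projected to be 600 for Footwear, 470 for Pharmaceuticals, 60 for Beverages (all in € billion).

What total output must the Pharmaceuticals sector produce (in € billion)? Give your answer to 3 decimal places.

x_2 = 882.562

Technical coefficients a_ij = z_ij / X_j:
  a_11 = 540/1200 = 0.45, a_21 = 60/1200 = 0.05, a_31 = 180/1200 = 0.15
  a_12 = 168/560 = 0.30, a_22 = 196/560 = 0.35, a_32 = 56/560 = 0.10
  a_13 = 432/960 = 0.45, a_23 = 0/960 = 0.00, a_33 = 240/960 = 0.25
I − A =
  [   0.55    -0.30    -0.45]
  [  -0.05     0.65     0.00]
  [  -0.15    -0.10     0.75]
Cofactors of I−A, C_ij = (−1)^(i+j)·(minor ij) (rows/columns in the sector order above):
  C_11 = (0.65)(0.75) − (0.00)(-0.10) = 0.4875
  C_12 = −[(-0.05)(0.75) − (0.00)(-0.15)] = 0.0375
  C_13 = (-0.05)(-0.10) − (0.65)(-0.15) = 0.1025
  C_21 = −[(-0.30)(0.75) − (-0.45)(-0.10)] = 0.2700
  C_22 = (0.55)(0.75) − (-0.45)(-0.15) = 0.3450
  C_23 = −[(0.55)(-0.10) − (-0.30)(-0.15)] = 0.1000
  C_31 = (-0.30)(0.00) − (-0.45)(0.65) = 0.2925
  C_32 = −[(0.55)(0.00) − (-0.45)(-0.05)] = 0.0225
  C_33 = (0.55)(0.65) − (-0.30)(-0.05) = 0.3425
det(I−A) = Σ_j (I−A)_1j·C_1j = (0.55)(0.4875) + (-0.30)(0.0375) + (-0.45)(0.1025) = 0.21075
adj(I−A) = Cᵀ =
  [ 0.4875   0.2700   0.2925]
  [ 0.0375   0.3450   0.0225]
  [ 0.1025   0.1000   0.3425]
(I − A)⁻¹ = adj(I−A) / det(I−A) ≈
  [   2.3132     1.2811     1.3879]
  [   0.1779     1.6370     0.1068]
  [   0.4864     0.4745     1.6251]
x = (I − A)⁻¹ d = adj(I−A)·d / det(I−A), with det(I−A) = 0.21075:
  x_1 = (0.4875·600 + 0.2700·470 + 0.2925·60) / 0.21075 = 436.95 / 0.21075 ≈ 2073.310
  x_2 = (0.0375·600 + 0.3450·470 + 0.0225·60) / 0.21075 = 186.00 / 0.21075 ≈ 882.562
  x_3 = (0.1025·600 + 0.1000·470 + 0.3425·60) / 0.21075 = 129.05 / 0.21075 ≈ 612.337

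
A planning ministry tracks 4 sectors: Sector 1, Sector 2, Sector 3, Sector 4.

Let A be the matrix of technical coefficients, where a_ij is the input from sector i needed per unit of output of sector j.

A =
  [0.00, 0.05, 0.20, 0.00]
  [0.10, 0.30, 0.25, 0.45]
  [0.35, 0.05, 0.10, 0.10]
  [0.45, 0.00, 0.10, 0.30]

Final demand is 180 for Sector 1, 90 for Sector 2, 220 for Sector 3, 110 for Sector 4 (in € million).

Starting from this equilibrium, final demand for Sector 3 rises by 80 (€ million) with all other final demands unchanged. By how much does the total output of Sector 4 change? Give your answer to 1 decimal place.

I − A =
  [   1.00    -0.05    -0.20     0.00]
  [  -0.10     0.70    -0.25    -0.45]
  [  -0.35    -0.05     0.90    -0.10]
  [  -0.45     0.00    -0.10     0.70]
Compute the cofactors C_ij = (−1)^(i+j)·(3×3 minor ij) of I−A; the adjugate is their transpose:
adj(I−A) = Cᵀ =
  [ 0.423000   0.038000   0.109000   0.040000]
  [ 0.332500   0.562000   0.274500   0.400500]
  [ 0.216625   0.049500   0.476375   0.099875]
  [ 0.302875   0.031500   0.138125   0.558625]
det(I−A) = Σ_j (I−A)_1j·C_1j = (1.00)(0.423000) + (-0.05)(0.332500) + (-0.20)(0.216625) + (0.00)(0.302875) = 0.36305
(I − A)⁻¹ = adj(I−A) / det(I−A) ≈
  [   1.1651     0.1047     0.3002     0.1102]
  [   0.9159     1.5480     0.7561     1.1032]
  [   0.5967     0.1363     1.3121     0.2751]
  [   0.8343     0.0868     0.3805     1.5387]
Δx = (I − A)⁻¹ Δd with Δd having +80 in the Sector 3 component and 0 elsewhere.
So Δx_4 = L_43 · (+80), where L_43 = adj(I−A)_43 / det(I−A) = 0.138125 / 0.36305.
Δx_4 = 0.138125 × (+80) / 0.36305 = 11.05 / 0.36305 ≈ 30.4.

Δx_4 = 30.4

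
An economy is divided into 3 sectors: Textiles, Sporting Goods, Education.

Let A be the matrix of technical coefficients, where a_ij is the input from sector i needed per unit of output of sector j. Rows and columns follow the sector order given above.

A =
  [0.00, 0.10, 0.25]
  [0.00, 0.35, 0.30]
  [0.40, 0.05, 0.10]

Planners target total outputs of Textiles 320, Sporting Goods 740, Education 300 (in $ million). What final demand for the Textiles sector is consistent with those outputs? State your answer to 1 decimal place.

I − A =
  [   1.00    -0.10    -0.25]
  [   0.00     0.65    -0.30]
  [  -0.40    -0.05     0.90]
d = (I − A) x:
  d_T = (+1.00)·320 + (-0.10)·740 + (-0.25)·300 = 171.0
  d_S = (+0.00)·320 + (+0.65)·740 + (-0.30)·300 = 391.0
  d_E = (-0.40)·320 + (-0.05)·740 + (+0.90)·300 = 105.0

d_T = 171.0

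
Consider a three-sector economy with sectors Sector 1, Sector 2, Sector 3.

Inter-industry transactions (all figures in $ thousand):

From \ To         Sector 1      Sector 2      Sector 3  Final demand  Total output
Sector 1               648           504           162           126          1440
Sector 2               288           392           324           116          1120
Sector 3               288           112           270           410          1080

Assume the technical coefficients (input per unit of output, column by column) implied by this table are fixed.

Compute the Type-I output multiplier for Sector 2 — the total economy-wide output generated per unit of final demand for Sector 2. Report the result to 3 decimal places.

Technical coefficients a_ij = z_ij / X_j:
  a_11 = 648/1440 = 0.45, a_21 = 288/1440 = 0.20, a_31 = 288/1440 = 0.20
  a_12 = 504/1120 = 0.45, a_22 = 392/1120 = 0.35, a_32 = 112/1120 = 0.10
  a_13 = 162/1080 = 0.15, a_23 = 324/1080 = 0.30, a_33 = 270/1080 = 0.25
I − A =
  [   0.55    -0.45    -0.15]
  [  -0.20     0.65    -0.30]
  [  -0.20    -0.10     0.75]
Cofactors of I−A, C_ij = (−1)^(i+j)·(minor ij) (rows/columns in the sector order above):
  C_11 = (0.65)(0.75) − (-0.30)(-0.10) = 0.4575
  C_12 = −[(-0.20)(0.75) − (-0.30)(-0.20)] = 0.2100
  C_13 = (-0.20)(-0.10) − (0.65)(-0.20) = 0.1500
  C_21 = −[(-0.45)(0.75) − (-0.15)(-0.10)] = 0.3525
  C_22 = (0.55)(0.75) − (-0.15)(-0.20) = 0.3825
  C_23 = −[(0.55)(-0.10) − (-0.45)(-0.20)] = 0.1450
  C_31 = (-0.45)(-0.30) − (-0.15)(0.65) = 0.2325
  C_32 = −[(0.55)(-0.30) − (-0.15)(-0.20)] = 0.1950
  C_33 = (0.55)(0.65) − (-0.45)(-0.20) = 0.2675
det(I−A) = Σ_j (I−A)_1j·C_1j = (0.55)(0.4575) + (-0.45)(0.2100) + (-0.15)(0.1500) = 0.134625
adj(I−A) = Cᵀ =
  [ 0.4575   0.3525   0.2325]
  [ 0.2100   0.3825   0.1950]
  [ 0.1500   0.1450   0.2675]
(I − A)⁻¹ = adj(I−A) / det(I−A) ≈
  [   3.3983     2.6184     1.7270]
  [   1.5599     2.8412     1.4485]
  [   1.1142     1.0771     1.9870]
The output multiplier for sector j is the column-j sum of the Leontief inverse (I − A)⁻¹ = adj(I−A) / det(I−A).
Column 2 of adj(I−A): (0.3525, 0.3825, 0.1450); det(I−A) = 0.134625.
m_2 = (0.3525 + 0.3825 + 0.1450) / 0.134625 = 0.88 / 0.134625 ≈ 6.537.

m_2 = 6.537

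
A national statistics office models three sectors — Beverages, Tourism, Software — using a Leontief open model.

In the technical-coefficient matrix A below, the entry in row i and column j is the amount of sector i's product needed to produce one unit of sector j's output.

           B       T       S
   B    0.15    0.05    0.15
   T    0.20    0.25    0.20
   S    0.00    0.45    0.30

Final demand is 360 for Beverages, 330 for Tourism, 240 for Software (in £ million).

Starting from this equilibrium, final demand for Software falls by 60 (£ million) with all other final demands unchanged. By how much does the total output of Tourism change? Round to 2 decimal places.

Δx_T = -34.36

I − A =
  [   0.85    -0.05    -0.15]
  [  -0.20     0.75    -0.20]
  [   0.00    -0.45     0.70]
Cofactors of I−A, C_ij = (−1)^(i+j)·(minor ij) (rows/columns in the sector order above):
  C_11 = (0.75)(0.70) − (-0.20)(-0.45) = 0.4350
  C_12 = −[(-0.20)(0.70) − (-0.20)(0.00)] = 0.1400
  C_13 = (-0.20)(-0.45) − (0.75)(0.00) = 0.0900
  C_21 = −[(-0.05)(0.70) − (-0.15)(-0.45)] = 0.1025
  C_22 = (0.85)(0.70) − (-0.15)(0.00) = 0.5950
  C_23 = −[(0.85)(-0.45) − (-0.05)(0.00)] = 0.3825
  C_31 = (-0.05)(-0.20) − (-0.15)(0.75) = 0.1225
  C_32 = −[(0.85)(-0.20) − (-0.15)(-0.20)] = 0.2000
  C_33 = (0.85)(0.75) − (-0.05)(-0.20) = 0.6275
det(I−A) = Σ_j (I−A)_1j·C_1j = (0.85)(0.4350) + (-0.05)(0.1400) + (-0.15)(0.0900) = 0.34925
adj(I−A) = Cᵀ =
  [ 0.4350   0.1025   0.1225]
  [ 0.1400   0.5950   0.2000]
  [ 0.0900   0.3825   0.6275]
(I − A)⁻¹ = adj(I−A) / det(I−A) ≈
  [   1.2455     0.2935     0.3508]
  [   0.4009     1.7037     0.5727]
  [   0.2577     1.0952     1.7967]
Δx = (I − A)⁻¹ Δd with Δd having -60 in the Software component and 0 elsewhere.
So Δx_T = L_TS · (-60), where L_TS = adj(I−A)_TS / det(I−A) = 0.2000 / 0.34925.
Δx_T = 0.2000 × (-60) / 0.34925 = -12.00 / 0.34925 ≈ -34.36.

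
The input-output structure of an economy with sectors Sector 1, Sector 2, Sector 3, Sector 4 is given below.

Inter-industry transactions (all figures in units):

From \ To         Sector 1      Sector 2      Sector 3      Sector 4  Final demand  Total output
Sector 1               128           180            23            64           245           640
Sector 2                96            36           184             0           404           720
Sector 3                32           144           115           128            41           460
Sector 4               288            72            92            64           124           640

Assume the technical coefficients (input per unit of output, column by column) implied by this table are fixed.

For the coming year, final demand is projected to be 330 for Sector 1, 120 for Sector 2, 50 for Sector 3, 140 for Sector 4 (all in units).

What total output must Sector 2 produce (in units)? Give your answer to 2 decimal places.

x_2 = 380.79

Technical coefficients a_ij = z_ij / X_j:
  a_11 = 128/640 = 0.20, a_21 = 96/640 = 0.15, a_31 = 32/640 = 0.05, a_41 = 288/640 = 0.45
  a_12 = 180/720 = 0.25, a_22 = 36/720 = 0.05, a_32 = 144/720 = 0.20, a_42 = 72/720 = 0.10
  a_13 = 23/460 = 0.05, a_23 = 184/460 = 0.40, a_33 = 115/460 = 0.25, a_43 = 92/460 = 0.20
  a_14 = 64/640 = 0.10, a_24 = 0/640 = 0.00, a_34 = 128/640 = 0.20, a_44 = 64/640 = 0.10
I − A =
  [   0.80    -0.25    -0.05    -0.10]
  [  -0.15     0.95    -0.40     0.00]
  [  -0.05    -0.20     0.75    -0.20]
  [  -0.45    -0.10    -0.20     0.90]
Compute the cofactors C_ij = (−1)^(i+j)·(3×3 minor ij) of I−A; the adjugate is their transpose:
adj(I−A) = Cᵀ =
  [ 0.523250   0.180250   0.155750   0.092750]
  [ 0.149250   0.466500   0.279750   0.078750]
  [ 0.158250   0.185250   0.606000   0.152250]
  [ 0.313375   0.183125   0.243625   0.469000]
det(I−A) = Σ_j (I−A)_1j·C_1j = (0.80)(0.523250) + (-0.25)(0.149250) + (-0.05)(0.158250) + (-0.10)(0.313375) = 0.3420375
(I − A)⁻¹ = adj(I−A) / det(I−A) ≈
  [   1.5298     0.5270     0.4554     0.2712]
  [   0.4364     1.3639     0.8179     0.2302]
  [   0.4627     0.5416     1.7717     0.4451]
  [   0.9162     0.5354     0.7123     1.3712]
x = (I − A)⁻¹ d = adj(I−A)·d / det(I−A), with det(I−A) = 0.3420375:
  x_1 = (0.523250·330 + 0.180250·120 + 0.155750·50 + 0.092750·140) / 0.3420375 = 215.075 / 0.3420375 ≈ 628.81
  x_2 = (0.149250·330 + 0.466500·120 + 0.279750·50 + 0.078750·140) / 0.3420375 = 130.245 / 0.3420375 ≈ 380.79
  x_3 = (0.158250·330 + 0.185250·120 + 0.606000·50 + 0.152250·140) / 0.3420375 = 126.0675 / 0.3420375 ≈ 368.58
  x_4 = (0.313375·330 + 0.183125·120 + 0.243625·50 + 0.469000·140) / 0.3420375 = 203.23 / 0.3420375 ≈ 594.17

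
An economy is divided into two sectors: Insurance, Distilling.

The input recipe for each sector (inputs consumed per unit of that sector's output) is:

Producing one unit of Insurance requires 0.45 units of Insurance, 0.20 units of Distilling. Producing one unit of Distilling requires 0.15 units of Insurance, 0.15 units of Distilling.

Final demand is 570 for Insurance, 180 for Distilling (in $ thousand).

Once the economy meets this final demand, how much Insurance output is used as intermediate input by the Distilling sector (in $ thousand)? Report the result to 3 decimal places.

I − A =
  [   0.55    -0.15]
  [  -0.20     0.85]
det(I−A) = (0.55)(0.85) − (-0.15)(-0.20) = 0.4375
adj(I−A) = [[0.85, 0.15], [0.20, 0.55]]
(I − A)⁻¹ = adj(I−A) / det(I−A) ≈
  [   1.9429     0.3429]
  [   0.4571     1.2571]
First solve x = (I − A)⁻¹ d = adj(I−A)·d / det(I−A); in particular x_2 = (0.20·570 + 0.55·180) / 0.4375 = 213.00 / 0.4375 ≈ 486.85714.
Intermediate flow from 1 to 2: z_12 = a_12 · x_2 = 0.15 × 213.00 / 0.4375 = 31.95 / 0.4375 ≈ 73.029.

z_12 = 73.029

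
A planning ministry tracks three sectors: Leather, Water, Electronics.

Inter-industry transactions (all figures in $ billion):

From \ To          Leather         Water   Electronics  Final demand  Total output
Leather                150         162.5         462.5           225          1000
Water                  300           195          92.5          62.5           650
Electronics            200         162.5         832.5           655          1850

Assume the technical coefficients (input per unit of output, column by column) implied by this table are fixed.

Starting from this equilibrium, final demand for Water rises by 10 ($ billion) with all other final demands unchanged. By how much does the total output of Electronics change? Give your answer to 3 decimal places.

Technical coefficients a_ij = z_ij / X_j:
  a_LL = 150/1000 = 0.15, a_WL = 300/1000 = 0.30, a_EL = 200/1000 = 0.20
  a_LW = 162.5/650 = 0.25, a_WW = 195/650 = 0.30, a_EW = 162.5/650 = 0.25
  a_LE = 462.5/1850 = 0.25, a_WE = 92.5/1850 = 0.05, a_EE = 832.5/1850 = 0.45
I − A =
  [   0.85    -0.25    -0.25]
  [  -0.30     0.70    -0.05]
  [  -0.20    -0.25     0.55]
Cofactors of I−A, C_ij = (−1)^(i+j)·(minor ij) (rows/columns in the sector order above):
  C_11 = (0.70)(0.55) − (-0.05)(-0.25) = 0.3725
  C_12 = −[(-0.30)(0.55) − (-0.05)(-0.20)] = 0.1750
  C_13 = (-0.30)(-0.25) − (0.70)(-0.20) = 0.2150
  C_21 = −[(-0.25)(0.55) − (-0.25)(-0.25)] = 0.2000
  C_22 = (0.85)(0.55) − (-0.25)(-0.20) = 0.4175
  C_23 = −[(0.85)(-0.25) − (-0.25)(-0.20)] = 0.2625
  C_31 = (-0.25)(-0.05) − (-0.25)(0.70) = 0.1875
  C_32 = −[(0.85)(-0.05) − (-0.25)(-0.30)] = 0.1175
  C_33 = (0.85)(0.70) − (-0.25)(-0.30) = 0.5200
det(I−A) = Σ_j (I−A)_1j·C_1j = (0.85)(0.3725) + (-0.25)(0.1750) + (-0.25)(0.2150) = 0.219125
adj(I−A) = Cᵀ =
  [ 0.3725   0.2000   0.1875]
  [ 0.1750   0.4175   0.1175]
  [ 0.2150   0.2625   0.5200]
(I − A)⁻¹ = adj(I−A) / det(I−A) ≈
  [   1.6999     0.9127     0.8557]
  [   0.7986     1.9053     0.5362]
  [   0.9812     1.1979     2.3731]
Δx = (I − A)⁻¹ Δd with Δd having +10 in the Water component and 0 elsewhere.
So Δx_E = L_EW · (+10), where L_EW = adj(I−A)_EW / det(I−A) = 0.2625 / 0.219125.
Δx_E = 0.2625 × (+10) / 0.219125 = 2.625 / 0.219125 ≈ 11.979.

Δx_E = 11.979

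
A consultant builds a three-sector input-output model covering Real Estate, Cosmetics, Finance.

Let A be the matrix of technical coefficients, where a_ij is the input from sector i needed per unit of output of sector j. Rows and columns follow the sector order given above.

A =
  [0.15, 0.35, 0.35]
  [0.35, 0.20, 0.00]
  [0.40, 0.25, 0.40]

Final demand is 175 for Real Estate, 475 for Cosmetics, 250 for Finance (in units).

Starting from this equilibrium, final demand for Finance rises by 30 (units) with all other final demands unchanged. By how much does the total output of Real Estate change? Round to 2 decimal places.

I − A =
  [   0.85    -0.35    -0.35]
  [  -0.35     0.80     0.00]
  [  -0.40    -0.25     0.60]
Cofactors of I−A, C_ij = (−1)^(i+j)·(minor ij) (rows/columns in the sector order above):
  C_11 = (0.80)(0.60) − (0.00)(-0.25) = 0.4800
  C_12 = −[(-0.35)(0.60) − (0.00)(-0.40)] = 0.2100
  C_13 = (-0.35)(-0.25) − (0.80)(-0.40) = 0.4075
  C_21 = −[(-0.35)(0.60) − (-0.35)(-0.25)] = 0.2975
  C_22 = (0.85)(0.60) − (-0.35)(-0.40) = 0.3700
  C_23 = −[(0.85)(-0.25) − (-0.35)(-0.40)] = 0.3525
  C_31 = (-0.35)(0.00) − (-0.35)(0.80) = 0.2800
  C_32 = −[(0.85)(0.00) − (-0.35)(-0.35)] = 0.1225
  C_33 = (0.85)(0.80) − (-0.35)(-0.35) = 0.5575
det(I−A) = Σ_j (I−A)_1j·C_1j = (0.85)(0.4800) + (-0.35)(0.2100) + (-0.35)(0.4075) = 0.191875
adj(I−A) = Cᵀ =
  [ 0.4800   0.2975   0.2800]
  [ 0.2100   0.3700   0.1225]
  [ 0.4075   0.3525   0.5575]
(I − A)⁻¹ = adj(I−A) / det(I−A) ≈
  [   2.5016     1.5505     1.4593]
  [   1.0945     1.9283     0.6384]
  [   2.1238     1.8371     2.9055]
Δx = (I − A)⁻¹ Δd with Δd having +30 in the Finance component and 0 elsewhere.
So Δx_1 = L_13 · (+30), where L_13 = adj(I−A)_13 / det(I−A) = 0.2800 / 0.191875.
Δx_1 = 0.2800 × (+30) / 0.191875 = 8.40 / 0.191875 ≈ 43.78.

Δx_1 = 43.78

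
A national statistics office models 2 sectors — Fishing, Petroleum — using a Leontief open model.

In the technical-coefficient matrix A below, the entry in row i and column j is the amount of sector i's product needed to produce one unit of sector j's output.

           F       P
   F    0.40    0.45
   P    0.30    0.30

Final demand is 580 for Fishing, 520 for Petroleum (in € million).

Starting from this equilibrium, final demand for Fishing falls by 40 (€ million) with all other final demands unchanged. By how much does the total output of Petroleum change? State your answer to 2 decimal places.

Δx_P = -42.11

I − A =
  [   0.60    -0.45]
  [  -0.30     0.70]
det(I−A) = (0.60)(0.70) − (-0.45)(-0.30) = 0.2850
adj(I−A) = [[0.70, 0.45], [0.30, 0.60]]
(I − A)⁻¹ = adj(I−A) / det(I−A) ≈
  [   2.4561     1.5789]
  [   1.0526     2.1053]
Δx = (I − A)⁻¹ Δd with Δd having -40 in the Fishing component and 0 elsewhere.
So Δx_P = L_PF · (-40), where L_PF = adj(I−A)_PF / det(I−A) = 0.30 / 0.2850.
Δx_P = 0.30 × (-40) / 0.2850 = -12.00 / 0.2850 ≈ -42.11.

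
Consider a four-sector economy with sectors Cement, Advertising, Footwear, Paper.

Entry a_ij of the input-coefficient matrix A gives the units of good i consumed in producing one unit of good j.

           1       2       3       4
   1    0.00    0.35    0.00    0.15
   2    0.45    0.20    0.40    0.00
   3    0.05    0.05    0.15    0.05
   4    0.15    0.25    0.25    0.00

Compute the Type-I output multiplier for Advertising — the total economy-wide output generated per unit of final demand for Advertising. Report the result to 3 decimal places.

I − A =
  [   1.00    -0.35     0.00    -0.15]
  [  -0.45     0.80    -0.40     0.00]
  [  -0.05    -0.05     0.85    -0.05]
  [  -0.15    -0.25    -0.25     1.00]
Compute the cofactors C_ij = (−1)^(i+j)·(3×3 minor ij) of I−A; the adjugate is their transpose:
adj(I−A) = Cᵀ =
  [ 0.645000   0.326875   0.185000   0.106000]
  [ 0.399875   0.816500   0.407875   0.080375]
  [ 0.074125   0.083375   0.607625   0.041500]
  [ 0.215250   0.274000   0.281625   0.519125]
det(I−A) = Σ_j (I−A)_1j·C_1j = (1.00)(0.645000) + (-0.35)(0.399875) + (0.00)(0.074125) + (-0.15)(0.215250) = 0.47275625
(I − A)⁻¹ = adj(I−A) / det(I−A) ≈
  [   1.3643     0.6914     0.3913     0.2242]
  [   0.8458     1.7271     0.8628     0.1700]
  [   0.1568     0.1764     1.2853     0.0878]
  [   0.4553     0.5796     0.5957     1.0981]
The output multiplier for sector j is the column-j sum of the Leontief inverse (I − A)⁻¹ = adj(I−A) / det(I−A).
Column 2 of adj(I−A): (0.326875, 0.816500, 0.083375, 0.274000); det(I−A) = 0.47275625.
m_2 = (0.326875 + 0.816500 + 0.083375 + 0.274000) / 0.47275625 = 1.50075 / 0.47275625 ≈ 3.174.

m_2 = 3.174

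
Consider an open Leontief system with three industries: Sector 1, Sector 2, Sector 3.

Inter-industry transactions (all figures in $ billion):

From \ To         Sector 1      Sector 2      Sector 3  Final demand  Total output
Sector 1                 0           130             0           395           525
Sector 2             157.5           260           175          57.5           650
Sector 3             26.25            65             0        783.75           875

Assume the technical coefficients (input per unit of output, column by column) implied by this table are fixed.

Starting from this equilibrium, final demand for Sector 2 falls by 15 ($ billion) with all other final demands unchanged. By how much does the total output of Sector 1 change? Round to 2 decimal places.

Δx_1 = -5.79

Technical coefficients a_ij = z_ij / X_j:
  a_11 = 0/525 = 0.00, a_21 = 157.5/525 = 0.30, a_31 = 26.25/525 = 0.05
  a_12 = 130/650 = 0.20, a_22 = 260/650 = 0.40, a_32 = 65/650 = 0.10
  a_13 = 0/875 = 0.00, a_23 = 175/875 = 0.20, a_33 = 0/875 = 0.00
I − A =
  [   1.00    -0.20     0.00]
  [  -0.30     0.60    -0.20]
  [  -0.05    -0.10     1.00]
Cofactors of I−A, C_ij = (−1)^(i+j)·(minor ij) (rows/columns in the sector order above):
  C_11 = (0.60)(1.00) − (-0.20)(-0.10) = 0.5800
  C_12 = −[(-0.30)(1.00) − (-0.20)(-0.05)] = 0.3100
  C_13 = (-0.30)(-0.10) − (0.60)(-0.05) = 0.0600
  C_21 = −[(-0.20)(1.00) − (0.00)(-0.10)] = 0.2000
  C_22 = (1.00)(1.00) − (0.00)(-0.05) = 1.0000
  C_23 = −[(1.00)(-0.10) − (-0.20)(-0.05)] = 0.1100
  C_31 = (-0.20)(-0.20) − (0.00)(0.60) = 0.0400
  C_32 = −[(1.00)(-0.20) − (0.00)(-0.30)] = 0.2000
  C_33 = (1.00)(0.60) − (-0.20)(-0.30) = 0.5400
det(I−A) = Σ_j (I−A)_1j·C_1j = (1.00)(0.5800) + (-0.20)(0.3100) + (0.00)(0.0600) = 0.5180
adj(I−A) = Cᵀ =
  [ 0.5800   0.2000   0.0400]
  [ 0.3100   1.0000   0.2000]
  [ 0.0600   0.1100   0.5400]
(I − A)⁻¹ = adj(I−A) / det(I−A) ≈
  [   1.1197     0.3861     0.0772]
  [   0.5985     1.9305     0.3861]
  [   0.1158     0.2124     1.0425]
Δx = (I − A)⁻¹ Δd with Δd having -15 in the Sector 2 component and 0 elsewhere.
So Δx_1 = L_12 · (-15), where L_12 = adj(I−A)_12 / det(I−A) = 0.2000 / 0.5180.
Δx_1 = 0.2000 × (-15) / 0.5180 = -3.00 / 0.5180 ≈ -5.79.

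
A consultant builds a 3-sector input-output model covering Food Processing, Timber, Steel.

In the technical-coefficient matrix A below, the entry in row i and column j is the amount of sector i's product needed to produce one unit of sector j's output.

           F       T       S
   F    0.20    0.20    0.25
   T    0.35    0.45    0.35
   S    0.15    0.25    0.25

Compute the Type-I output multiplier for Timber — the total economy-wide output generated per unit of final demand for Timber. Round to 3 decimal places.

m_T = 6.505

I − A =
  [   0.80    -0.20    -0.25]
  [  -0.35     0.55    -0.35]
  [  -0.15    -0.25     0.75]
Cofactors of I−A, C_ij = (−1)^(i+j)·(minor ij) (rows/columns in the sector order above):
  C_11 = (0.55)(0.75) − (-0.35)(-0.25) = 0.3250
  C_12 = −[(-0.35)(0.75) − (-0.35)(-0.15)] = 0.3150
  C_13 = (-0.35)(-0.25) − (0.55)(-0.15) = 0.1700
  C_21 = −[(-0.20)(0.75) − (-0.25)(-0.25)] = 0.2125
  C_22 = (0.80)(0.75) − (-0.25)(-0.15) = 0.5625
  C_23 = −[(0.80)(-0.25) − (-0.20)(-0.15)] = 0.2300
  C_31 = (-0.20)(-0.35) − (-0.25)(0.55) = 0.2075
  C_32 = −[(0.80)(-0.35) − (-0.25)(-0.35)] = 0.3675
  C_33 = (0.80)(0.55) − (-0.20)(-0.35) = 0.3700
det(I−A) = Σ_j (I−A)_1j·C_1j = (0.80)(0.3250) + (-0.20)(0.3150) + (-0.25)(0.1700) = 0.1545
adj(I−A) = Cᵀ =
  [ 0.3250   0.2125   0.2075]
  [ 0.3150   0.5625   0.3675]
  [ 0.1700   0.2300   0.3700]
(I − A)⁻¹ = adj(I−A) / det(I−A) ≈
  [   2.1036     1.3754     1.3430]
  [   2.0388     3.6408     2.3786]
  [   1.1003     1.4887     2.3948]
The output multiplier for sector j is the column-j sum of the Leontief inverse (I − A)⁻¹ = adj(I−A) / det(I−A).
Column T of adj(I−A): (0.2125, 0.5625, 0.2300); det(I−A) = 0.1545.
m_T = (0.2125 + 0.5625 + 0.2300) / 0.1545 = 1.005 / 0.1545 ≈ 6.505.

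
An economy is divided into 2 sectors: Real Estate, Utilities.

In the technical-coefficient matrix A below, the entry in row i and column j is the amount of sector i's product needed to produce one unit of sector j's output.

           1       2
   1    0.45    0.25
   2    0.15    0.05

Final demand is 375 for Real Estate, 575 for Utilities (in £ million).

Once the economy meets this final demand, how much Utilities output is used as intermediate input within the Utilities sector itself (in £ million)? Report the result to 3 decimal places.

z_22 = 38.402

I − A =
  [   0.55    -0.25]
  [  -0.15     0.95]
det(I−A) = (0.55)(0.95) − (-0.25)(-0.15) = 0.4850
adj(I−A) = [[0.95, 0.25], [0.15, 0.55]]
(I − A)⁻¹ = adj(I−A) / det(I−A) ≈
  [   1.9588     0.5155]
  [   0.3093     1.1340]
First solve x = (I − A)⁻¹ d = adj(I−A)·d / det(I−A); in particular x_2 = (0.15·375 + 0.55·575) / 0.4850 = 372.50 / 0.4850 ≈ 768.04124.
Intermediate flow from 2 to 2: z_22 = a_22 · x_2 = 0.05 × 372.50 / 0.4850 = 18.625 / 0.4850 ≈ 38.402.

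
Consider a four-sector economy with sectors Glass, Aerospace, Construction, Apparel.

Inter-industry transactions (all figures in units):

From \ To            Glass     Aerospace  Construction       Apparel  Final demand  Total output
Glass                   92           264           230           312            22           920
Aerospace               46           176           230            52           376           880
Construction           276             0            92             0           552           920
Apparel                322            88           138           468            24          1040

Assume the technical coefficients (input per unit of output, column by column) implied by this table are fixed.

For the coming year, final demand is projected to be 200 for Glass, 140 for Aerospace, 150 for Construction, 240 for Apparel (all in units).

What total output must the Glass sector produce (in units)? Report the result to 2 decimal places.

Technical coefficients a_ij = z_ij / X_j:
  a_11 = 92/920 = 0.10, a_21 = 46/920 = 0.05, a_31 = 276/920 = 0.30, a_41 = 322/920 = 0.35
  a_12 = 264/880 = 0.30, a_22 = 176/880 = 0.20, a_32 = 0/880 = 0.00, a_42 = 88/880 = 0.10
  a_13 = 230/920 = 0.25, a_23 = 230/920 = 0.25, a_33 = 92/920 = 0.10, a_43 = 138/920 = 0.15
  a_14 = 312/1040 = 0.30, a_24 = 52/1040 = 0.05, a_34 = 0/1040 = 0.00, a_44 = 468/1040 = 0.45
I − A =
  [   0.90    -0.30    -0.25    -0.30]
  [  -0.05     0.80    -0.25    -0.05]
  [  -0.30     0.00     0.90     0.00]
  [  -0.35    -0.10    -0.15     0.55]
Compute the cofactors C_ij = (−1)^(i+j)·(3×3 minor ij) of I−A; the adjugate is their transpose:
adj(I−A) = Cᵀ =
  [ 0.39150   0.17550   0.19575   0.22950]
  [ 0.08400   0.29625   0.11775   0.07275]
  [ 0.13050   0.05850   0.29250   0.07650]
  [ 0.30000   0.18150   0.22575   0.55200]
det(I−A) = Σ_j (I−A)_1j·C_1j = (0.90)(0.39150) + (-0.30)(0.08400) + (-0.25)(0.13050) + (-0.30)(0.30000) = 0.204525
(I − A)⁻¹ = adj(I−A) / det(I−A) ≈
  [   1.9142     0.8581     0.9571     1.1221]
  [   0.4107     1.4485     0.5757     0.3557]
  [   0.6381     0.2860     1.4301     0.3740]
  [   1.4668     0.8874     1.1038     2.6989]
x = (I − A)⁻¹ d = adj(I−A)·d / det(I−A), with det(I−A) = 0.204525:
  x_1 = (0.39150·200 + 0.17550·140 + 0.19575·150 + 0.22950·240) / 0.204525 = 187.3125 / 0.204525 ≈ 915.84
  x_2 = (0.08400·200 + 0.29625·140 + 0.11775·150 + 0.07275·240) / 0.204525 = 93.3975 / 0.204525 ≈ 456.66
  x_3 = (0.13050·200 + 0.05850·140 + 0.29250·150 + 0.07650·240) / 0.204525 = 96.525 / 0.204525 ≈ 471.95
  x_4 = (0.30000·200 + 0.18150·140 + 0.22575·150 + 0.55200·240) / 0.204525 = 251.7525 / 0.204525 ≈ 1230.91

x_1 = 915.84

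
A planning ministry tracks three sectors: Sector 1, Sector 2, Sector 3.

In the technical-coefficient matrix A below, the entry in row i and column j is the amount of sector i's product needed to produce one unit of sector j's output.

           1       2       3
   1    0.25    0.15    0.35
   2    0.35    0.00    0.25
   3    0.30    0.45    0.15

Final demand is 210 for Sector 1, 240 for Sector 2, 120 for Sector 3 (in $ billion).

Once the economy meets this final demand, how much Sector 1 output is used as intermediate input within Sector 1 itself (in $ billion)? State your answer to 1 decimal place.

I − A =
  [   0.75    -0.15    -0.35]
  [  -0.35     1.00    -0.25]
  [  -0.30    -0.45     0.85]
Cofactors of I−A, C_ij = (−1)^(i+j)·(minor ij) (rows/columns in the sector order above):
  C_11 = (1.00)(0.85) − (-0.25)(-0.45) = 0.7375
  C_12 = −[(-0.35)(0.85) − (-0.25)(-0.30)] = 0.3725
  C_13 = (-0.35)(-0.45) − (1.00)(-0.30) = 0.4575
  C_21 = −[(-0.15)(0.85) − (-0.35)(-0.45)] = 0.2850
  C_22 = (0.75)(0.85) − (-0.35)(-0.30) = 0.5325
  C_23 = −[(0.75)(-0.45) − (-0.15)(-0.30)] = 0.3825
  C_31 = (-0.15)(-0.25) − (-0.35)(1.00) = 0.3875
  C_32 = −[(0.75)(-0.25) − (-0.35)(-0.35)] = 0.3100
  C_33 = (0.75)(1.00) − (-0.15)(-0.35) = 0.6975
det(I−A) = Σ_j (I−A)_1j·C_1j = (0.75)(0.7375) + (-0.15)(0.3725) + (-0.35)(0.4575) = 0.337125
adj(I−A) = Cᵀ =
  [ 0.7375   0.2850   0.3875]
  [ 0.3725   0.5325   0.3100]
  [ 0.4575   0.3825   0.6975]
(I − A)⁻¹ = adj(I−A) / det(I−A) ≈
  [   2.1876     0.8454     1.1494]
  [   1.1049     1.5795     0.9195]
  [   1.3571     1.1346     2.0690]
First solve x = (I − A)⁻¹ d = adj(I−A)·d / det(I−A); in particular x_1 = (0.7375·210 + 0.2850·240 + 0.3875·120) / 0.337125 = 269.775 / 0.337125 ≈ 800.222.
Intermediate flow from 1 to 1: z_11 = a_11 · x_1 = 0.25 × 269.775 / 0.337125 = 67.44375 / 0.337125 ≈ 200.1.

z_11 = 200.1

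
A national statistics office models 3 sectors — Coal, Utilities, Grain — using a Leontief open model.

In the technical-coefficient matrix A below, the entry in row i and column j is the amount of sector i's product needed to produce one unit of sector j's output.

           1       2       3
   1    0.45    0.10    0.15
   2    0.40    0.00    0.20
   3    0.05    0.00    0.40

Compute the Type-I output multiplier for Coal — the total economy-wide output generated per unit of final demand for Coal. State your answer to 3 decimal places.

I − A =
  [   0.55    -0.10    -0.15]
  [  -0.40     1.00    -0.20]
  [  -0.05     0.00     0.60]
Cofactors of I−A, C_ij = (−1)^(i+j)·(minor ij) (rows/columns in the sector order above):
  C_11 = (1.00)(0.60) − (-0.20)(0.00) = 0.6000
  C_12 = −[(-0.40)(0.60) − (-0.20)(-0.05)] = 0.2500
  C_13 = (-0.40)(0.00) − (1.00)(-0.05) = 0.0500
  C_21 = −[(-0.10)(0.60) − (-0.15)(0.00)] = 0.0600
  C_22 = (0.55)(0.60) − (-0.15)(-0.05) = 0.3225
  C_23 = −[(0.55)(0.00) − (-0.10)(-0.05)] = 0.0050
  C_31 = (-0.10)(-0.20) − (-0.15)(1.00) = 0.1700
  C_32 = −[(0.55)(-0.20) − (-0.15)(-0.40)] = 0.1700
  C_33 = (0.55)(1.00) − (-0.10)(-0.40) = 0.5100
det(I−A) = Σ_j (I−A)_1j·C_1j = (0.55)(0.6000) + (-0.10)(0.2500) + (-0.15)(0.0500) = 0.2975
adj(I−A) = Cᵀ =
  [ 0.6000   0.0600   0.1700]
  [ 0.2500   0.3225   0.1700]
  [ 0.0500   0.0050   0.5100]
(I − A)⁻¹ = adj(I−A) / det(I−A) ≈
  [   2.0168     0.2017     0.5714]
  [   0.8403     1.0840     0.5714]
  [   0.1681     0.0168     1.7143]
The output multiplier for sector j is the column-j sum of the Leontief inverse (I − A)⁻¹ = adj(I−A) / det(I−A).
Column 1 of adj(I−A): (0.6000, 0.2500, 0.0500); det(I−A) = 0.2975.
m_1 = (0.6000 + 0.2500 + 0.0500) / 0.2975 = 0.90 / 0.2975 ≈ 3.025.

m_1 = 3.025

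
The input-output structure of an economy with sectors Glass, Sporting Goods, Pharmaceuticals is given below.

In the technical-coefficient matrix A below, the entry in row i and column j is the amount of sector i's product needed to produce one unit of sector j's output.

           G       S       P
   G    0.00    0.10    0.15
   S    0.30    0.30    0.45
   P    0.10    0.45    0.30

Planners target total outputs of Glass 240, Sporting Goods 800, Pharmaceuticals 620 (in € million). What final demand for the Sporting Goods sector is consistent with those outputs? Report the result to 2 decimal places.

I − A =
  [   1.00    -0.10    -0.15]
  [  -0.30     0.70    -0.45]
  [  -0.10    -0.45     0.70]
d = (I − A) x:
  d_G = (+1.00)·240 + (-0.10)·800 + (-0.15)·620 = 67.00
  d_S = (-0.30)·240 + (+0.70)·800 + (-0.45)·620 = 209.00
  d_P = (-0.10)·240 + (-0.45)·800 + (+0.70)·620 = 50.00

d_S = 209.00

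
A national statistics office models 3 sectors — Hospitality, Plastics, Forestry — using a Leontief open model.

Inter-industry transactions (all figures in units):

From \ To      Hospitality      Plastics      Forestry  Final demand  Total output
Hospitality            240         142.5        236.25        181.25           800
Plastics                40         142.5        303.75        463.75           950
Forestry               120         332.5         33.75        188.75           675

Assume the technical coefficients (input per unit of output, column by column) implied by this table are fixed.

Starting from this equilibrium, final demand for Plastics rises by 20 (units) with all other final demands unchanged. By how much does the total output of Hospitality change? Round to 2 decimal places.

Technical coefficients a_ij = z_ij / X_j:
  a_HH = 240/800 = 0.30, a_PH = 40/800 = 0.05, a_FH = 120/800 = 0.15
  a_HP = 142.5/950 = 0.15, a_PP = 142.5/950 = 0.15, a_FP = 332.5/950 = 0.35
  a_HF = 236.25/675 = 0.35, a_PF = 303.75/675 = 0.45, a_FF = 33.75/675 = 0.05
I − A =
  [   0.70    -0.15    -0.35]
  [  -0.05     0.85    -0.45]
  [  -0.15    -0.35     0.95]
Cofactors of I−A, C_ij = (−1)^(i+j)·(minor ij) (rows/columns in the sector order above):
  C_11 = (0.85)(0.95) − (-0.45)(-0.35) = 0.6500
  C_12 = −[(-0.05)(0.95) − (-0.45)(-0.15)] = 0.1150
  C_13 = (-0.05)(-0.35) − (0.85)(-0.15) = 0.1450
  C_21 = −[(-0.15)(0.95) − (-0.35)(-0.35)] = 0.2650
  C_22 = (0.70)(0.95) − (-0.35)(-0.15) = 0.6125
  C_23 = −[(0.70)(-0.35) − (-0.15)(-0.15)] = 0.2675
  C_31 = (-0.15)(-0.45) − (-0.35)(0.85) = 0.3650
  C_32 = −[(0.70)(-0.45) − (-0.35)(-0.05)] = 0.3325
  C_33 = (0.70)(0.85) − (-0.15)(-0.05) = 0.5875
det(I−A) = Σ_j (I−A)_1j·C_1j = (0.70)(0.6500) + (-0.15)(0.1150) + (-0.35)(0.1450) = 0.3870
adj(I−A) = Cᵀ =
  [ 0.6500   0.2650   0.3650]
  [ 0.1150   0.6125   0.3325]
  [ 0.1450   0.2675   0.5875]
(I − A)⁻¹ = adj(I−A) / det(I−A) ≈
  [   1.6796     0.6848     0.9432]
  [   0.2972     1.5827     0.8592]
  [   0.3747     0.6912     1.5181]
Δx = (I − A)⁻¹ Δd with Δd having +20 in the Plastics component and 0 elsewhere.
So Δx_H = L_HP · (+20), where L_HP = adj(I−A)_HP / det(I−A) = 0.2650 / 0.3870.
Δx_H = 0.2650 × (+20) / 0.3870 = 5.30 / 0.3870 ≈ 13.70.

Δx_H = 13.70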